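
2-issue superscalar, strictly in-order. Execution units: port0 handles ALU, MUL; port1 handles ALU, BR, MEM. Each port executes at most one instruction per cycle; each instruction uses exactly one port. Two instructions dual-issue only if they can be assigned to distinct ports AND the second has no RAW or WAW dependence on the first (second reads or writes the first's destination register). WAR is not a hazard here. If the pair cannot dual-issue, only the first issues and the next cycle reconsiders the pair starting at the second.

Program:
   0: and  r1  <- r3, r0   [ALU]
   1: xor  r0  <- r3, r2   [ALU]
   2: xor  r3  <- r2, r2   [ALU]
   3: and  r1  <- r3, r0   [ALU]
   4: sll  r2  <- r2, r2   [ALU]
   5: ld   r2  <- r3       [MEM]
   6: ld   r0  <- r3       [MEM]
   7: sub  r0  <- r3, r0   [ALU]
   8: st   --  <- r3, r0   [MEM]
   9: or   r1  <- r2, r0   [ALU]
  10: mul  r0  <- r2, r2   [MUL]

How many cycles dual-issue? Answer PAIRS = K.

PAIRS = 3

  cy0 -> i0+i1 (and+xor) dual
  cy1 -> i2 (xor) RAW r3
  cy2 -> i3+i4 (and+sll) dual
  cy3 -> i5 (ld) no-port MEM/MEM
  cy4 -> i6 (ld) RAW+WAW r0
  cy5 -> i7 (sub) RAW r0
  cy6 -> i8+i9 (st+or) dual
  cy7 -> i10 (mul) tail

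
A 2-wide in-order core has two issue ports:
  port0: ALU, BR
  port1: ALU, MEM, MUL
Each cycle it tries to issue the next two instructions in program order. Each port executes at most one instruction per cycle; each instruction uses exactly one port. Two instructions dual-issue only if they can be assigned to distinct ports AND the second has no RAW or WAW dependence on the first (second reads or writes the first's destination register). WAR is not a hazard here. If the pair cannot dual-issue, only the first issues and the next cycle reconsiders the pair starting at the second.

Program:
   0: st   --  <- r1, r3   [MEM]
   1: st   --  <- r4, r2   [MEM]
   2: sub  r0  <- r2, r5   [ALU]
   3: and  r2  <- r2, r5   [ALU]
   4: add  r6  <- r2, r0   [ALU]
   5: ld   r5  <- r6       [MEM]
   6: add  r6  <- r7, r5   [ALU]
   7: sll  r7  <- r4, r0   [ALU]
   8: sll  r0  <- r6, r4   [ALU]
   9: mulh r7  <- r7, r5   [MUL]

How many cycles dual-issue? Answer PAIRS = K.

  cy0 -> i0 (st) no-port MEM/MEM
  cy1 -> i1/i2 (st sub) dual
  cy2 -> i3 (and) RAW r2
  cy3 -> i4 (add) RAW r6
  cy4 -> i5 (ld) RAW r5
  cy5 -> i6/i7 (add sll) dual
  cy6 -> i8/i9 (sll mulh) dual

PAIRS = 3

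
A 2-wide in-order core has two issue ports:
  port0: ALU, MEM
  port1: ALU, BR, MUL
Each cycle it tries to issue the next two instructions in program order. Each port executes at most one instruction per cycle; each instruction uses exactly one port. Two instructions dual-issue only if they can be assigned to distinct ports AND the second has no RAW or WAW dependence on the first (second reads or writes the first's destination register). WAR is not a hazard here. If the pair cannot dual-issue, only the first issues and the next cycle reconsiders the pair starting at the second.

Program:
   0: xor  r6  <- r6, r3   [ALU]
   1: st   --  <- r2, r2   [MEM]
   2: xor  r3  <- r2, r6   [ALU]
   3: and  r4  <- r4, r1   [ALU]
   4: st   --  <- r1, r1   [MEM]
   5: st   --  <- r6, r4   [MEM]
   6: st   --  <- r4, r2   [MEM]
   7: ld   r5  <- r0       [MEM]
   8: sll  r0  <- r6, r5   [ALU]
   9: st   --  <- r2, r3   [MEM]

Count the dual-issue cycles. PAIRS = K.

[0] i0&i1  xor.ALU/st.MEM  -- dual
[1] i2&i3  xor.ALU/and.ALU  -- dual
[2] i4  st.MEM  -- no-port MEM/MEM
[3] i5  st.MEM  -- no-port MEM/MEM
[4] i6  st.MEM  -- no-port MEM/MEM
[5] i7  ld.MEM  -- RAW r5
[6] i8&i9  sll.ALU/st.MEM  -- dual

PAIRS = 3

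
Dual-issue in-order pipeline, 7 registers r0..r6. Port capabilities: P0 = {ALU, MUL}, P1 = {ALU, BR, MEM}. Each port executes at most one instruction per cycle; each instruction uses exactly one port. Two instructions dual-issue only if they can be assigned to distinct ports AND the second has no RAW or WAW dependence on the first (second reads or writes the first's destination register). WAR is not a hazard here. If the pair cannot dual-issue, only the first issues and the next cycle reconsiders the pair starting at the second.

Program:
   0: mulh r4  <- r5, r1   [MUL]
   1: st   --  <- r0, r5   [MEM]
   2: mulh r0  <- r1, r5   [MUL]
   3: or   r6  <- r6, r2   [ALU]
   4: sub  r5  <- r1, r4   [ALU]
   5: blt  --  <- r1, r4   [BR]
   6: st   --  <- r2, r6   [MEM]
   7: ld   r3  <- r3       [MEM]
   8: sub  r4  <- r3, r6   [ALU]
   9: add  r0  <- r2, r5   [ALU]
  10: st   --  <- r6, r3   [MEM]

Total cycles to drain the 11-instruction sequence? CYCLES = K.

c0: i0+i1 mulh.MUL/st.MEM  dual
c1: i2+i3 mulh.MUL/or.ALU  dual
c2: i4+i5 sub.ALU/blt.BR  dual
c3: i6 st.MEM  no-port MEM/MEM
c4: i7 ld.MEM  RAW r3
c5: i8+i9 sub.ALU/add.ALU  dual
c6: i10 st.MEM  tail

CYCLES = 7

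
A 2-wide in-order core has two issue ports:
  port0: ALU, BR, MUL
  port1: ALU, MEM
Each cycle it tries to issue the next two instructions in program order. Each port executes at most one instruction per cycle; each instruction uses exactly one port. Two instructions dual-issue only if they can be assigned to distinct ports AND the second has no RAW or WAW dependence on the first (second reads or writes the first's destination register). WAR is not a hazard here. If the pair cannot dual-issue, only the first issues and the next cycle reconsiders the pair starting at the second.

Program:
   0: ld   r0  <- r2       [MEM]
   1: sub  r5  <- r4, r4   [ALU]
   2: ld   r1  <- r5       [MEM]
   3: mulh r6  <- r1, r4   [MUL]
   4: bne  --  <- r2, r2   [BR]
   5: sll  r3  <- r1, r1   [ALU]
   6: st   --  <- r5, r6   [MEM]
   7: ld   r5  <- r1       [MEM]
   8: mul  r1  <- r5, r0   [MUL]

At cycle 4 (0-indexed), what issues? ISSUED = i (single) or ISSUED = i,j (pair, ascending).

ISSUED = 6

c0: i0&i1 ld sub  2-wide
c1: i2 ld  RAW r1
c2: i3 mulh  no-port MUL/BR
c3: i4&i5 bne sll  2-wide
c4: i6 st  no-port MEM/MEM
c5: i7 ld  RAW r5
c6: i8 mul  tail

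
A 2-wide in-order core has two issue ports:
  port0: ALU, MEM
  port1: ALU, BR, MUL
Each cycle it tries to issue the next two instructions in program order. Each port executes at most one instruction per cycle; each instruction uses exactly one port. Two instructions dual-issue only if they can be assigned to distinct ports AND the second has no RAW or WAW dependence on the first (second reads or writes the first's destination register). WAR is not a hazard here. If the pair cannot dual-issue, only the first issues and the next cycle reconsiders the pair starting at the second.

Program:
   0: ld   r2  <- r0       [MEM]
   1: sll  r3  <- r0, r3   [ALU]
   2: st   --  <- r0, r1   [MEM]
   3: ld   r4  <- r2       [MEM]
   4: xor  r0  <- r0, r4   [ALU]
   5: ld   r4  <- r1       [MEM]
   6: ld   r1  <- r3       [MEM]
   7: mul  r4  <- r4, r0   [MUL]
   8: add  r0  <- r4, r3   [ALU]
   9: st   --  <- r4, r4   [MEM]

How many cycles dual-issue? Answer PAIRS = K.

PAIRS = 4

  cy0 -> i0+i1 (ld sll) pair
  cy1 -> i2 (st) no-port MEM/MEM
  cy2 -> i3 (ld) RAW r4
  cy3 -> i4+i5 (xor ld) pair
  cy4 -> i6+i7 (ld mul) pair
  cy5 -> i8+i9 (add st) pair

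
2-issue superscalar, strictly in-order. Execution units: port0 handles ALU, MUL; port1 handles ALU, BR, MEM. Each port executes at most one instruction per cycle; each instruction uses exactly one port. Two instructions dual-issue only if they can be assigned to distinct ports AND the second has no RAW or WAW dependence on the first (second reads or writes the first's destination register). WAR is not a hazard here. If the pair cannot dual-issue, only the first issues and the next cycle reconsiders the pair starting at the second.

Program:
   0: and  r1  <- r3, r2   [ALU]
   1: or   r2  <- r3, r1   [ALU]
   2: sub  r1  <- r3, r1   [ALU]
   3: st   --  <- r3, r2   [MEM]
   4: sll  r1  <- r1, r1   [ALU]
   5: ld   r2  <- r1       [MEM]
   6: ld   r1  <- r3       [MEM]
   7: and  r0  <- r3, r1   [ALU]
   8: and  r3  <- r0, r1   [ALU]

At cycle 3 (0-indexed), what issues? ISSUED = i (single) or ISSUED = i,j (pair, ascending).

0. and.ALU @i0  | RAW r1
1. or.ALU;sub.ALU @i1,i2  | pair
2. st.MEM;sll.ALU @i3,i4  | pair
3. ld.MEM @i5  | no-port MEM/MEM
4. ld.MEM @i6  | RAW r1
5. and.ALU @i7  | RAW r0
6. and.ALU @i8  | tail

ISSUED = 5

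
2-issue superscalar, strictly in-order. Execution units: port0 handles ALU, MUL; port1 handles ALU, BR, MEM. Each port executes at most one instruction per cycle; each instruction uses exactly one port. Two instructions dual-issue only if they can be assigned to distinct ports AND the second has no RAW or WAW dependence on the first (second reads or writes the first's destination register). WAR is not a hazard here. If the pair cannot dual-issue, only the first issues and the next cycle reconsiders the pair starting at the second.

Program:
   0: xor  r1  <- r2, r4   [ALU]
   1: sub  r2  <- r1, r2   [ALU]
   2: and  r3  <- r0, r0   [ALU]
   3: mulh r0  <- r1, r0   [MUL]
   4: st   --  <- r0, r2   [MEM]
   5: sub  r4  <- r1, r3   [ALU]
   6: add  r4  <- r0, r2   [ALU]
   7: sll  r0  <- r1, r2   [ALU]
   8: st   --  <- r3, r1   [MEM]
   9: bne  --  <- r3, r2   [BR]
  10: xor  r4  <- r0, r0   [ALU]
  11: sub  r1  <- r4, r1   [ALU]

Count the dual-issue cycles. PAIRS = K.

PAIRS = 4

[0] i0  xor.ALU  -- RAW r1
[1] i1/i2  sub.ALU/and.ALU  -- 2-wide
[2] i3  mulh.MUL  -- RAW r0
[3] i4/i5  st.MEM/sub.ALU  -- 2-wide
[4] i6/i7  add.ALU/sll.ALU  -- 2-wide
[5] i8  st.MEM  -- no-port MEM/BR
[6] i9/i10  bne.BR/xor.ALU  -- 2-wide
[7] i11  sub.ALU  -- tail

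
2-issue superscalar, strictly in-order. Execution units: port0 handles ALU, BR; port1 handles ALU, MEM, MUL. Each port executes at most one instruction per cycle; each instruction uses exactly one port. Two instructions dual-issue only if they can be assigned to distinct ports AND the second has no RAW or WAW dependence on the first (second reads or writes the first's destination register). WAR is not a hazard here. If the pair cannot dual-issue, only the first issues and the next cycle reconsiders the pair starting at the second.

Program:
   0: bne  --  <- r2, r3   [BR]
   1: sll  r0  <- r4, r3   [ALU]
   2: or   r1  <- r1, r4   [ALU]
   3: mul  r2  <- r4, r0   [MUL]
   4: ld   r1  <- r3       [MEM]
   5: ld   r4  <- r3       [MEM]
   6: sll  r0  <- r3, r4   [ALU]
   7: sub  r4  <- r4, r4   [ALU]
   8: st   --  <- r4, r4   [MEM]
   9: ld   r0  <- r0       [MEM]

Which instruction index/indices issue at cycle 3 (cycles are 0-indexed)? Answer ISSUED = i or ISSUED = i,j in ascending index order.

ISSUED = 5

[0] i0&i1  bne.BR+sll.ALU  -- pair
[1] i2&i3  or.ALU+mul.MUL  -- pair
[2] i4  ld.MEM  -- no-port MEM/MEM
[3] i5  ld.MEM  -- RAW r4
[4] i6&i7  sll.ALU+sub.ALU  -- pair
[5] i8  st.MEM  -- no-port MEM/MEM
[6] i9  ld.MEM  -- tail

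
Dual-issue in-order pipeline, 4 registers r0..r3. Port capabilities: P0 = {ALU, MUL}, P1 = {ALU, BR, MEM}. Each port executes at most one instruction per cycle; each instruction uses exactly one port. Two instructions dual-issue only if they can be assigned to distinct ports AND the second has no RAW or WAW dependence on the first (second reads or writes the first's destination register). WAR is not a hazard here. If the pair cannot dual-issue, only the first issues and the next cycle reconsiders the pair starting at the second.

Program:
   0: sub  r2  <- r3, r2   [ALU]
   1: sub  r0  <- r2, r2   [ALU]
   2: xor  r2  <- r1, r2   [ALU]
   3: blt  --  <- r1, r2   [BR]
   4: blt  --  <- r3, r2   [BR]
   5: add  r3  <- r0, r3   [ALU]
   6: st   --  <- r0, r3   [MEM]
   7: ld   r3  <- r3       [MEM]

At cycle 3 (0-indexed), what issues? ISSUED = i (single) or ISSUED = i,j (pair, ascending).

ISSUED = 4,5

c0: i0 sub.ALU  RAW r2
c1: i1/i2 sub.ALU+xor.ALU  2-wide
c2: i3 blt.BR  no-port BR/BR
c3: i4/i5 blt.BR+add.ALU  2-wide
c4: i6 st.MEM  no-port MEM/MEM
c5: i7 ld.MEM  tail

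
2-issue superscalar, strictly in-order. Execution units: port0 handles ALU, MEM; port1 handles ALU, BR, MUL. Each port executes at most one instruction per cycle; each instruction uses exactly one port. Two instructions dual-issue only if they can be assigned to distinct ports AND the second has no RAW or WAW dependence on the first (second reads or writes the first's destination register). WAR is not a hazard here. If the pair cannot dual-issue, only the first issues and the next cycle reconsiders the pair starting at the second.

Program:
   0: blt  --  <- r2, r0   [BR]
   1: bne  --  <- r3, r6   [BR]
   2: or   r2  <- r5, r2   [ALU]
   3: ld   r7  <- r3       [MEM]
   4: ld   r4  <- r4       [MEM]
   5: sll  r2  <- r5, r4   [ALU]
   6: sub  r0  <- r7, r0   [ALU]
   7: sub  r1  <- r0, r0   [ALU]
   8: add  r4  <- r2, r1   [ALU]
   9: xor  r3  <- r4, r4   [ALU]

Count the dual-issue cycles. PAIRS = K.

PAIRS = 2

[0] i0  blt  -- no-port BR/BR
[1] i1,i2  bne or  -- 2-wide
[2] i3  ld  -- no-port MEM/MEM
[3] i4  ld  -- RAW r4
[4] i5,i6  sll sub  -- 2-wide
[5] i7  sub  -- RAW r1
[6] i8  add  -- RAW r4
[7] i9  xor  -- tail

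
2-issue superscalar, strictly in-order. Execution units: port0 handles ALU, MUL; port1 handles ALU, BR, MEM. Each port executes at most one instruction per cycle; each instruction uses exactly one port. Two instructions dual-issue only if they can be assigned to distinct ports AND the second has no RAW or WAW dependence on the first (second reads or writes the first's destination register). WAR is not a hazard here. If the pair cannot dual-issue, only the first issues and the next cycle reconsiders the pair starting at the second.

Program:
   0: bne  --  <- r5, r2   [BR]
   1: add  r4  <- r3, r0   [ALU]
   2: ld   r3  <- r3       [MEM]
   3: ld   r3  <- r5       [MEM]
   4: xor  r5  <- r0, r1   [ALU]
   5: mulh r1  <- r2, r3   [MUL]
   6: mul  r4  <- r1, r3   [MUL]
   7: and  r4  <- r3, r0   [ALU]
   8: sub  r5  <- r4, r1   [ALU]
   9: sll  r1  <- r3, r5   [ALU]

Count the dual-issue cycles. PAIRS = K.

PAIRS = 2

[0] i0+i1  bne.BR+add.ALU  -- 2-wide
[1] i2  ld.MEM  -- no-port MEM/MEM
[2] i3+i4  ld.MEM+xor.ALU  -- 2-wide
[3] i5  mulh.MUL  -- no-port MUL/MUL
[4] i6  mul.MUL  -- WAW r4
[5] i7  and.ALU  -- RAW r4
[6] i8  sub.ALU  -- RAW r5
[7] i9  sll.ALU  -- tail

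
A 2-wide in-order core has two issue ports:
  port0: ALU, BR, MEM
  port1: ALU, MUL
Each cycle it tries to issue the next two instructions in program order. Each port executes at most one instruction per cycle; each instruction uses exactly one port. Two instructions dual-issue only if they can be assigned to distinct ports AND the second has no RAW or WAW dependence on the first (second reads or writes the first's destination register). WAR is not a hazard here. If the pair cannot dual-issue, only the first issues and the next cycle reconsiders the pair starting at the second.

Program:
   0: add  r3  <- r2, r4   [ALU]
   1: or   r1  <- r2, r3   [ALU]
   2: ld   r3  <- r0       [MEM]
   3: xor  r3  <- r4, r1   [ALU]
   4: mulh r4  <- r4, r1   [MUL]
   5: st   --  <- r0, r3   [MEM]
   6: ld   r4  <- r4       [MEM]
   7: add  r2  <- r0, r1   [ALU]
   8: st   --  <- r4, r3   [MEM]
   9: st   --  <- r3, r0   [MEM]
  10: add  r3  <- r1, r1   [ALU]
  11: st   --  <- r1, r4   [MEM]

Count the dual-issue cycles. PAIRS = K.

PAIRS = 4

c0: i0 add.ALU  RAW r3
c1: i1&i2 or.ALU;ld.MEM  pair
c2: i3&i4 xor.ALU;mulh.MUL  pair
c3: i5 st.MEM  no-port MEM/MEM
c4: i6&i7 ld.MEM;add.ALU  pair
c5: i8 st.MEM  no-port MEM/MEM
c6: i9&i10 st.MEM;add.ALU  pair
c7: i11 st.MEM  tail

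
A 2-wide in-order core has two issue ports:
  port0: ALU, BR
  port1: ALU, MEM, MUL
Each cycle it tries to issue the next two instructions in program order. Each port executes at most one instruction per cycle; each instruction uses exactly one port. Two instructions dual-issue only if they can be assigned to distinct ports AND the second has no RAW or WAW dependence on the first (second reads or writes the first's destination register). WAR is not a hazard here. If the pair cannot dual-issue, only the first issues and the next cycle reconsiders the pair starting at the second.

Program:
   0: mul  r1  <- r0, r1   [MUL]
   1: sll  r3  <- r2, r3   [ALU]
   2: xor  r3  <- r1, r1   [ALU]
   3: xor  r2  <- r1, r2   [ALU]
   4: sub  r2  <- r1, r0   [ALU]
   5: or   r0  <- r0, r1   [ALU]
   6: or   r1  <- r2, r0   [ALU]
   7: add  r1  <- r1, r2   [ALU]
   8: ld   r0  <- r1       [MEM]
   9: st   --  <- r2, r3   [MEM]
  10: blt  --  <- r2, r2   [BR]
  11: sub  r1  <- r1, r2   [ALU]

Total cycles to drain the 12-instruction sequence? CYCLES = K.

CYCLES = 8

  cy0 -> i0,i1 (mul;sll) pair
  cy1 -> i2,i3 (xor;xor) pair
  cy2 -> i4,i5 (sub;or) pair
  cy3 -> i6 (or) RAW+WAW r1
  cy4 -> i7 (add) RAW r1
  cy5 -> i8 (ld) no-port MEM/MEM
  cy6 -> i9,i10 (st;blt) pair
  cy7 -> i11 (sub) tail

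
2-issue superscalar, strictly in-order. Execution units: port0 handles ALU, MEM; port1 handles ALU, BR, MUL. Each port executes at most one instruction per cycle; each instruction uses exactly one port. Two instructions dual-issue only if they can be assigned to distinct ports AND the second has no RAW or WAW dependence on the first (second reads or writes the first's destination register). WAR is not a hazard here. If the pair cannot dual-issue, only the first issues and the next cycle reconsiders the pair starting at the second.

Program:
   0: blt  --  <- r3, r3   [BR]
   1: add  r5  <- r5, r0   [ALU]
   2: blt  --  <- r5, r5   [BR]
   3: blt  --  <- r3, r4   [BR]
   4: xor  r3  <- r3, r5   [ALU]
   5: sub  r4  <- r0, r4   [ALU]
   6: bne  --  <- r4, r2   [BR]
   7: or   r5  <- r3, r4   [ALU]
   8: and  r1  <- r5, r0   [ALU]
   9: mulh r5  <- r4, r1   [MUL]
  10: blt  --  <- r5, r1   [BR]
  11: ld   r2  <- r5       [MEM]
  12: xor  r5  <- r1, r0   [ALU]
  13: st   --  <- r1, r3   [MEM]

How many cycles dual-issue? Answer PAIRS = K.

#0 head=0: blt;add i0+i1 2-wide
#1 head=2: blt i2 no-port BR/BR
#2 head=3: blt;xor i3+i4 2-wide
#3 head=5: sub i5 RAW r4
#4 head=6: bne;or i6+i7 2-wide
#5 head=8: and i8 RAW r1
#6 head=9: mulh i9 no-port MUL/BR
#7 head=10: blt;ld i10+i11 2-wide
#8 head=12: xor;st i12+i13 2-wide

PAIRS = 5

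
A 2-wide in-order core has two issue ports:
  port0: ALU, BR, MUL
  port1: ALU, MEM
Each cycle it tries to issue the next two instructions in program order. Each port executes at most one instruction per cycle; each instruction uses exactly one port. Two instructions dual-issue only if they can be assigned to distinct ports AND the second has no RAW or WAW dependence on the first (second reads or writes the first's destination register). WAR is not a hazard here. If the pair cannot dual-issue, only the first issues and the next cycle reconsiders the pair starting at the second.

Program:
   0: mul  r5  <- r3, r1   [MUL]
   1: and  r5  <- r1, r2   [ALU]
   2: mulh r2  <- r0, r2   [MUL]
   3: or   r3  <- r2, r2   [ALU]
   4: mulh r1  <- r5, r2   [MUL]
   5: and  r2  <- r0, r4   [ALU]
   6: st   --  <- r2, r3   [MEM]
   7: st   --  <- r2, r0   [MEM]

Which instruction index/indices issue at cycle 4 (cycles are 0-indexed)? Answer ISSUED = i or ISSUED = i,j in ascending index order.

ISSUED = 6

c0: i0 mul.MUL  WAW r5
c1: i1+i2 and.ALU;mulh.MUL  dual
c2: i3+i4 or.ALU;mulh.MUL  dual
c3: i5 and.ALU  RAW r2
c4: i6 st.MEM  no-port MEM/MEM
c5: i7 st.MEM  tail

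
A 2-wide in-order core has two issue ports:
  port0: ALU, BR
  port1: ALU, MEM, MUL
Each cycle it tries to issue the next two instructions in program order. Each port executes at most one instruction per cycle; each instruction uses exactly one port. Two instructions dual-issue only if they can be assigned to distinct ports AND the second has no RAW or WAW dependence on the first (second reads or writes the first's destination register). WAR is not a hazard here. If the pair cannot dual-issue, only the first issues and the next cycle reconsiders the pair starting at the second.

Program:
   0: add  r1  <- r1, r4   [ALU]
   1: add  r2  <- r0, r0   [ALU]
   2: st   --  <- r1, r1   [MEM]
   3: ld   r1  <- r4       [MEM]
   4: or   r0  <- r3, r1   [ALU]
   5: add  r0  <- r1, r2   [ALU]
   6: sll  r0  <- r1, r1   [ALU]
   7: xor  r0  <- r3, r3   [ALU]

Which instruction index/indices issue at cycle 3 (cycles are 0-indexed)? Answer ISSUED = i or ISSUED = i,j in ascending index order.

ISSUED = 4

0. add;add @i0,i1  | pair
1. st @i2  | no-port MEM/MEM
2. ld @i3  | RAW r1
3. or @i4  | WAW r0
4. add @i5  | WAW r0
5. sll @i6  | WAW r0
6. xor @i7  | tail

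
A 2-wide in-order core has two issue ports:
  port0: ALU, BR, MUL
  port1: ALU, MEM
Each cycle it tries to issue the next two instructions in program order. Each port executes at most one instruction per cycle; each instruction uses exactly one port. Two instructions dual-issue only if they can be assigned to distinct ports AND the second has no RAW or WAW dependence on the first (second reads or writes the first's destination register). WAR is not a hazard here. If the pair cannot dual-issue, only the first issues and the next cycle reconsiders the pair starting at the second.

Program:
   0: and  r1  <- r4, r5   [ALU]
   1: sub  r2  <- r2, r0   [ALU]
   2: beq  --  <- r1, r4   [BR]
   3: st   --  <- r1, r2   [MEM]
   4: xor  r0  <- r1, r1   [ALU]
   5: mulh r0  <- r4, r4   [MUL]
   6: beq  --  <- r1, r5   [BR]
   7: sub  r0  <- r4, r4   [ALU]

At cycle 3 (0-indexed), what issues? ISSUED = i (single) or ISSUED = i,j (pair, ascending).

ISSUED = 5

t=0 i0,i1:and.ALU+sub.ALU ; pair
t=1 i2,i3:beq.BR+st.MEM ; pair
t=2 i4:xor.ALU ; WAW r0
t=3 i5:mulh.MUL ; no-port MUL/BR
t=4 i6,i7:beq.BR+sub.ALU ; pair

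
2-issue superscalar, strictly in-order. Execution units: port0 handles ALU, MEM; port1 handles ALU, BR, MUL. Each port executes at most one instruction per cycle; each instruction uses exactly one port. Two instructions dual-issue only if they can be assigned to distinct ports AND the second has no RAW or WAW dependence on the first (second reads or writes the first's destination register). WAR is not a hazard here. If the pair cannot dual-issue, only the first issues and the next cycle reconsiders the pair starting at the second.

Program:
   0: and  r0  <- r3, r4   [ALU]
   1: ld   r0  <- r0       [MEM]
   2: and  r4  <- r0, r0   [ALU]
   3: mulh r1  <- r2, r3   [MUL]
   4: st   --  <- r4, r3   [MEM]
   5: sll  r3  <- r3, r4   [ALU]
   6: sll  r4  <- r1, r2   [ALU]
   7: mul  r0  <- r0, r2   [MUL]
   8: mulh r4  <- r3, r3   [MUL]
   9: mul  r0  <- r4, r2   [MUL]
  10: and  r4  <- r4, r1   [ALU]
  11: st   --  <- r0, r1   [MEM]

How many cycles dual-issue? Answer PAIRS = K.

PAIRS = 4

0. and @i0  | RAW+WAW r0
1. ld @i1  | RAW r0
2. and/mulh @i2/i3  | dual
3. st/sll @i4/i5  | dual
4. sll/mul @i6/i7  | dual
5. mulh @i8  | no-port MUL/MUL
6. mul/and @i9/i10  | dual
7. st @i11  | tail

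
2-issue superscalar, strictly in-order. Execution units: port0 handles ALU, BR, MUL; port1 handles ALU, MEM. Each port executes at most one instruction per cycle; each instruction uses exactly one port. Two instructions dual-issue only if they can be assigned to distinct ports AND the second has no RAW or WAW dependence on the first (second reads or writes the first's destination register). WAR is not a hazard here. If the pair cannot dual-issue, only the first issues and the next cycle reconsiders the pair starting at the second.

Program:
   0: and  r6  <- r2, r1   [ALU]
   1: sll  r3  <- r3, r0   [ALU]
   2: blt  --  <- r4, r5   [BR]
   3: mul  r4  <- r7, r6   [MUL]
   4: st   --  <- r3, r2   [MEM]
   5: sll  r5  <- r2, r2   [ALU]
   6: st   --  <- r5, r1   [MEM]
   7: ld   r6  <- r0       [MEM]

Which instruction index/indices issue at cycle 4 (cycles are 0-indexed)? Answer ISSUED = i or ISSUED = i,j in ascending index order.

c0: i0+i1 and.ALU;sll.ALU  2-wide
c1: i2 blt.BR  no-port BR/MUL
c2: i3+i4 mul.MUL;st.MEM  2-wide
c3: i5 sll.ALU  RAW r5
c4: i6 st.MEM  no-port MEM/MEM
c5: i7 ld.MEM  tail

ISSUED = 6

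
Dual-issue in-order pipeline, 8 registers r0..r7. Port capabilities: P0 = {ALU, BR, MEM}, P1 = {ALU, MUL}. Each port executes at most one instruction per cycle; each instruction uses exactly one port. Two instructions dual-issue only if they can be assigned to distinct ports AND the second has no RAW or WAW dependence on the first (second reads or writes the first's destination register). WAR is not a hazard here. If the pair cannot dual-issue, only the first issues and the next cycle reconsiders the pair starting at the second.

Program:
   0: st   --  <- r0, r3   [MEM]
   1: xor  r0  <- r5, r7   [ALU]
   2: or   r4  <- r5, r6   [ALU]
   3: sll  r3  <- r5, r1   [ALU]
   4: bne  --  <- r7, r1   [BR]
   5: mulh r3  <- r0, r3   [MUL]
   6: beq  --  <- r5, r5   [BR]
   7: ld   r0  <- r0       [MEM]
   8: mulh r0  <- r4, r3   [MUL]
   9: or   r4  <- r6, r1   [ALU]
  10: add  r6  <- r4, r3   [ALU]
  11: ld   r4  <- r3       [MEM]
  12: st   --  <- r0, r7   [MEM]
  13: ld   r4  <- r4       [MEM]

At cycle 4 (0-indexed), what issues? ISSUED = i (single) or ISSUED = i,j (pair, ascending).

ISSUED = 7

c0: i0,i1 st/xor  2-wide
c1: i2,i3 or/sll  2-wide
c2: i4,i5 bne/mulh  2-wide
c3: i6 beq  no-port BR/MEM
c4: i7 ld  WAW r0
c5: i8,i9 mulh/or  2-wide
c6: i10,i11 add/ld  2-wide
c7: i12 st  no-port MEM/MEM
c8: i13 ld  tail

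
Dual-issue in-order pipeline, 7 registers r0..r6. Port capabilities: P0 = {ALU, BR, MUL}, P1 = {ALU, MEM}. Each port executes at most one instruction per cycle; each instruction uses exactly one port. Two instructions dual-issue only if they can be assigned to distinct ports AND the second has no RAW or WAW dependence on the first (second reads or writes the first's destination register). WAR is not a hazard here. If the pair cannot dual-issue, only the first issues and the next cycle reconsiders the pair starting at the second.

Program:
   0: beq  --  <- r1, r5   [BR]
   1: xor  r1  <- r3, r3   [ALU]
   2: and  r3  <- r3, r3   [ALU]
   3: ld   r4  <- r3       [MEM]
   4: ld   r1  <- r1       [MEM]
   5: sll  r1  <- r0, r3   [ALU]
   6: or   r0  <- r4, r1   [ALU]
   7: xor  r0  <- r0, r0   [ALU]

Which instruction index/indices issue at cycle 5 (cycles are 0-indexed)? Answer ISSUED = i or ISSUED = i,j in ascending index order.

ISSUED = 6

0. beq+xor @i0+i1  | dual
1. and @i2  | RAW r3
2. ld @i3  | no-port MEM/MEM
3. ld @i4  | WAW r1
4. sll @i5  | RAW r1
5. or @i6  | RAW+WAW r0
6. xor @i7  | tail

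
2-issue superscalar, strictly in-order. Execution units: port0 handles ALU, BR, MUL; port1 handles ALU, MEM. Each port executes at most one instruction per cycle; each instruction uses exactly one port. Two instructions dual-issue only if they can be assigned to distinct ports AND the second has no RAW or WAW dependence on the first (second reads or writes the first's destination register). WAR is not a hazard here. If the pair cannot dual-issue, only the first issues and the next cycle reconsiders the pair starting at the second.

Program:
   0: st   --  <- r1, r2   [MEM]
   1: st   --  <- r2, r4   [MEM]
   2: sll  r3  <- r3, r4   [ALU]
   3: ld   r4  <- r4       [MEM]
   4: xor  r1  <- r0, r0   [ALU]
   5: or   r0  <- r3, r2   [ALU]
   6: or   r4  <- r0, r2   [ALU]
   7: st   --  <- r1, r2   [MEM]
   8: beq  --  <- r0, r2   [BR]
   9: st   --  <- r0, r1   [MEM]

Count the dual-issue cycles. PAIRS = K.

0. st @i0  | no-port MEM/MEM
1. st+sll @i1,i2  | pair
2. ld+xor @i3,i4  | pair
3. or @i5  | RAW r0
4. or+st @i6,i7  | pair
5. beq+st @i8,i9  | pair

PAIRS = 4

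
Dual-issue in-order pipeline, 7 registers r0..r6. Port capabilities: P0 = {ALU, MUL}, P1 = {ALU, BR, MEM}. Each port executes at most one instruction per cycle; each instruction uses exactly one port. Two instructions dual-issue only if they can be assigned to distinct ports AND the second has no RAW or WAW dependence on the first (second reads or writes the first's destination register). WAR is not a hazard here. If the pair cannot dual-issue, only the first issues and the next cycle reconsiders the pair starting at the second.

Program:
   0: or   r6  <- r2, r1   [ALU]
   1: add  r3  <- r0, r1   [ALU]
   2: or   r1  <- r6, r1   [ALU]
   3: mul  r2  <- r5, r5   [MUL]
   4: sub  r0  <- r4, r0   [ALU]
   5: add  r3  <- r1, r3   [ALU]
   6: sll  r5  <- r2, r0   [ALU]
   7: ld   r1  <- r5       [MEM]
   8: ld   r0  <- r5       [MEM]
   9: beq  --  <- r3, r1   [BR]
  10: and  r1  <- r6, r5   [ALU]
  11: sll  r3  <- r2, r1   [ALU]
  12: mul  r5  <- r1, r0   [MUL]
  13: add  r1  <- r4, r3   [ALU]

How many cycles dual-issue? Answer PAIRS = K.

0. or.ALU;add.ALU @i0/i1  | dual
1. or.ALU;mul.MUL @i2/i3  | dual
2. sub.ALU;add.ALU @i4/i5  | dual
3. sll.ALU @i6  | RAW r5
4. ld.MEM @i7  | no-port MEM/MEM
5. ld.MEM @i8  | no-port MEM/BR
6. beq.BR;and.ALU @i9/i10  | dual
7. sll.ALU;mul.MUL @i11/i12  | dual
8. add.ALU @i13  | tail

PAIRS = 5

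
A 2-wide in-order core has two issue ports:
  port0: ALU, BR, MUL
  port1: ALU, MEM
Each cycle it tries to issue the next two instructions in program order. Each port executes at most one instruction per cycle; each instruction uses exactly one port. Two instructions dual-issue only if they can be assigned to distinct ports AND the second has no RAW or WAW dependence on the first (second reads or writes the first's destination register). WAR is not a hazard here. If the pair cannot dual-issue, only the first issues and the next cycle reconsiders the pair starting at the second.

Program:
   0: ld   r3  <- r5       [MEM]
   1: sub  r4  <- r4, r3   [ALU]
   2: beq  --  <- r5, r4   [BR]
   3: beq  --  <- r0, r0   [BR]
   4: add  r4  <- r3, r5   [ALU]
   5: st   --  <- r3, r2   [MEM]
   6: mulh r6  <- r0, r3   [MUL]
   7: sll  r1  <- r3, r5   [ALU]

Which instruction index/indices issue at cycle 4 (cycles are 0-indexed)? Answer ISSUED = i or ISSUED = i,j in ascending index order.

ISSUED = 5,6

#0 head=0: ld.MEM i0 RAW r3
#1 head=1: sub.ALU i1 RAW r4
#2 head=2: beq.BR i2 no-port BR/BR
#3 head=3: beq.BR;add.ALU i3/i4 pair
#4 head=5: st.MEM;mulh.MUL i5/i6 pair
#5 head=7: sll.ALU i7 tail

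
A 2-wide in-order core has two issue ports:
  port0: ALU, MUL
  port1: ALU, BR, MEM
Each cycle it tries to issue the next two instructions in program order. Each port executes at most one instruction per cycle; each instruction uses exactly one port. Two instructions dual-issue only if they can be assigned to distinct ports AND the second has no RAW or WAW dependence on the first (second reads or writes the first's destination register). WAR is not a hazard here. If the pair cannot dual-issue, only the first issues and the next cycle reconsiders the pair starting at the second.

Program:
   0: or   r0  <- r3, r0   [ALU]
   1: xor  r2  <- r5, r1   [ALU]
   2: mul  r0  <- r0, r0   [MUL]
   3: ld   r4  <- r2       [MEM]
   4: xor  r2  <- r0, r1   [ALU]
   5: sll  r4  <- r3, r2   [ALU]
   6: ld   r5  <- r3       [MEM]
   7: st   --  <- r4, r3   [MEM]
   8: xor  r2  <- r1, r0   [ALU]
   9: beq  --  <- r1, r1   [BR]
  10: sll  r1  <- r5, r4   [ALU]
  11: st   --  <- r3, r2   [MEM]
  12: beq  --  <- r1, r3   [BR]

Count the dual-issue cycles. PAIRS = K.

PAIRS = 5

[0] i0,i1  or;xor  -- pair
[1] i2,i3  mul;ld  -- pair
[2] i4  xor  -- RAW r2
[3] i5,i6  sll;ld  -- pair
[4] i7,i8  st;xor  -- pair
[5] i9,i10  beq;sll  -- pair
[6] i11  st  -- no-port MEM/BR
[7] i12  beq  -- tail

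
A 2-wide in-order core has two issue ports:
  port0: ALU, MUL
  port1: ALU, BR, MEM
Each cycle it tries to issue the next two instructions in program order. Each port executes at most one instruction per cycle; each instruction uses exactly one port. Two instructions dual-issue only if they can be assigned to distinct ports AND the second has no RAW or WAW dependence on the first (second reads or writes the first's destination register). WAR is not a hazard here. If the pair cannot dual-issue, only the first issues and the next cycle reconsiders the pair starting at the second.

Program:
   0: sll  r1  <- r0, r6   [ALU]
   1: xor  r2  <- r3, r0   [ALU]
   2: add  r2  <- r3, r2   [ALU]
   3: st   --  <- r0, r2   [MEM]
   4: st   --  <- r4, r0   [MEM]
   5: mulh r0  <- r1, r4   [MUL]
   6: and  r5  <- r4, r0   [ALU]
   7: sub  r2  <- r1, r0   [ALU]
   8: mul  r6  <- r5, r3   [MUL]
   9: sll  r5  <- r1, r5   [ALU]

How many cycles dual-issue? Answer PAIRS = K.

PAIRS = 4

0. sll.ALU;xor.ALU @i0&i1  | dual
1. add.ALU @i2  | RAW r2
2. st.MEM @i3  | no-port MEM/MEM
3. st.MEM;mulh.MUL @i4&i5  | dual
4. and.ALU;sub.ALU @i6&i7  | dual
5. mul.MUL;sll.ALU @i8&i9  | dual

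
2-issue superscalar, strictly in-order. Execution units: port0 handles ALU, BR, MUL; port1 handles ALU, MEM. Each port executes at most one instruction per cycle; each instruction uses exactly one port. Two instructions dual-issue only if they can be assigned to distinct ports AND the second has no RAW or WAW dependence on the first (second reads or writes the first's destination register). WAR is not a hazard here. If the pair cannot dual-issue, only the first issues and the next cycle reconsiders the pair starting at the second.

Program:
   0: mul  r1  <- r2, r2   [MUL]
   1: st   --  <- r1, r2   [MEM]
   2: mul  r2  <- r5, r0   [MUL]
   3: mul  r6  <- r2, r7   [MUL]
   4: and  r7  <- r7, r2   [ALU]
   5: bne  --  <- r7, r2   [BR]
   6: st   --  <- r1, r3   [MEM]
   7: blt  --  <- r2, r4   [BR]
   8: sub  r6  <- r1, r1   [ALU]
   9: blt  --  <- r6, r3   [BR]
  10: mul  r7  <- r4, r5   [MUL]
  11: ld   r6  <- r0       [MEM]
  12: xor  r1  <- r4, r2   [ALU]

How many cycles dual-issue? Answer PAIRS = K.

#0 head=0: mul i0 RAW r1
#1 head=1: st mul i1,i2 2-wide
#2 head=3: mul and i3,i4 2-wide
#3 head=5: bne st i5,i6 2-wide
#4 head=7: blt sub i7,i8 2-wide
#5 head=9: blt i9 no-port BR/MUL
#6 head=10: mul ld i10,i11 2-wide
#7 head=12: xor i12 tail

PAIRS = 5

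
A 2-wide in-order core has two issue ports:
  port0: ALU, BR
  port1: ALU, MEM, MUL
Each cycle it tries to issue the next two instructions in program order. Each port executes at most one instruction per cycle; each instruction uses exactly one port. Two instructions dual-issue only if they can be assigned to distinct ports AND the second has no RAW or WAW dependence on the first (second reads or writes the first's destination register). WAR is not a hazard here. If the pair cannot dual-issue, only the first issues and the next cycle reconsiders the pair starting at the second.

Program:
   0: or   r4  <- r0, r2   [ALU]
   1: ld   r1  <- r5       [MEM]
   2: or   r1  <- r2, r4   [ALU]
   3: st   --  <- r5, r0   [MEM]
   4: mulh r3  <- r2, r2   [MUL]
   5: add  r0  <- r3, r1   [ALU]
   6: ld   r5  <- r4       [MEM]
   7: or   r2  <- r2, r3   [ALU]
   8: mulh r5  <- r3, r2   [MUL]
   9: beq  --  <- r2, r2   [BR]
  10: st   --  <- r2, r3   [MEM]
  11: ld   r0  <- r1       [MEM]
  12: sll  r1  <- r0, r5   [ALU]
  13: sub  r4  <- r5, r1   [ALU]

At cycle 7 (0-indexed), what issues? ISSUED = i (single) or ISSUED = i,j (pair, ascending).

[0] i0,i1  or/ld  -- pair
[1] i2,i3  or/st  -- pair
[2] i4  mulh  -- RAW r3
[3] i5,i6  add/ld  -- pair
[4] i7  or  -- RAW r2
[5] i8,i9  mulh/beq  -- pair
[6] i10  st  -- no-port MEM/MEM
[7] i11  ld  -- RAW r0
[8] i12  sll  -- RAW r1
[9] i13  sub  -- tail

ISSUED = 11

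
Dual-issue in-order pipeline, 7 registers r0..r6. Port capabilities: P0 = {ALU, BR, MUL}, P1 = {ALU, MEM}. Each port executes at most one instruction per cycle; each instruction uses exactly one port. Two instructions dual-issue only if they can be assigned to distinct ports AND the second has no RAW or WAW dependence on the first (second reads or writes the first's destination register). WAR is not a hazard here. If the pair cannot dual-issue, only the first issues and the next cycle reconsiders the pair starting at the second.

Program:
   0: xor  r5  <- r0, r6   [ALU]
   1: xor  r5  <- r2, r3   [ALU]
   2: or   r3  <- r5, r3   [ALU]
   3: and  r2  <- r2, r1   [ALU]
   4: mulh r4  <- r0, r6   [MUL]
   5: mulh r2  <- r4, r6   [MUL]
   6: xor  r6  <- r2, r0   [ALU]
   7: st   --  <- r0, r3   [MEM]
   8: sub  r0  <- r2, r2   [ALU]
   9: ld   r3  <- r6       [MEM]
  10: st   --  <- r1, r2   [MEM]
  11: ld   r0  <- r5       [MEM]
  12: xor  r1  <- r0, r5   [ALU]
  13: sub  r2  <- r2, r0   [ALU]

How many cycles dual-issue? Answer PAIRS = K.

PAIRS = 4

#0 head=0: xor i0 WAW r5
#1 head=1: xor i1 RAW r5
#2 head=2: or and i2&i3 pair
#3 head=4: mulh i4 no-port MUL/MUL
#4 head=5: mulh i5 RAW r2
#5 head=6: xor st i6&i7 pair
#6 head=8: sub ld i8&i9 pair
#7 head=10: st i10 no-port MEM/MEM
#8 head=11: ld i11 RAW r0
#9 head=12: xor sub i12&i13 pair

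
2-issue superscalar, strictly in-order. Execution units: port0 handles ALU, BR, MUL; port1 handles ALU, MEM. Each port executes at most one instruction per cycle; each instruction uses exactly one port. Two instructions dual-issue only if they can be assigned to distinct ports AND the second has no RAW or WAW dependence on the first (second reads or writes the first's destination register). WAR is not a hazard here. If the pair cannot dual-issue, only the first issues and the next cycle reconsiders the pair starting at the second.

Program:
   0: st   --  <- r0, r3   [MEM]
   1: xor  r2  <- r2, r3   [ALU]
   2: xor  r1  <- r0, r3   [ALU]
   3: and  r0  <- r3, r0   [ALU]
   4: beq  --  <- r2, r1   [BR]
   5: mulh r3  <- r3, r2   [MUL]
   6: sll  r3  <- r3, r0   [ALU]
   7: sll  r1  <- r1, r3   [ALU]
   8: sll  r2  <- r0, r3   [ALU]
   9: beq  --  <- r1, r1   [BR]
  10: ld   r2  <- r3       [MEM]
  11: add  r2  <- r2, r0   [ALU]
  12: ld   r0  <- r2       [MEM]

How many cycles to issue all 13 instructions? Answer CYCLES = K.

CYCLES = 9

#0 head=0: st.MEM;xor.ALU i0/i1 dual
#1 head=2: xor.ALU;and.ALU i2/i3 dual
#2 head=4: beq.BR i4 no-port BR/MUL
#3 head=5: mulh.MUL i5 RAW+WAW r3
#4 head=6: sll.ALU i6 RAW r3
#5 head=7: sll.ALU;sll.ALU i7/i8 dual
#6 head=9: beq.BR;ld.MEM i9/i10 dual
#7 head=11: add.ALU i11 RAW r2
#8 head=12: ld.MEM i12 tail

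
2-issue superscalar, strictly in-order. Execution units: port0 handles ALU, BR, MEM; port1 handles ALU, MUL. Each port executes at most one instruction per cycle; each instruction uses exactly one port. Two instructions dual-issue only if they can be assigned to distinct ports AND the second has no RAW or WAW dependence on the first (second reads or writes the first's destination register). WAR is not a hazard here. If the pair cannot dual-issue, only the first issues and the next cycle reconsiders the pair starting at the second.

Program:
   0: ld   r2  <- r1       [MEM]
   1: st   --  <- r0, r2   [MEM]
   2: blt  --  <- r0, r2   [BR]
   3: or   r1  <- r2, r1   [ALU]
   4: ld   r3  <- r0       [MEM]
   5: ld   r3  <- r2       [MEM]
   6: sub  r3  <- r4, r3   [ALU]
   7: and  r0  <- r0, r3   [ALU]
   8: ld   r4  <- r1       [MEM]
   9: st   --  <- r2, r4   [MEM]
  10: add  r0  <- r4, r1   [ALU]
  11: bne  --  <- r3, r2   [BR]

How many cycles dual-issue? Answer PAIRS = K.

t=0 i0:ld.MEM ; no-port MEM/MEM
t=1 i1:st.MEM ; no-port MEM/BR
t=2 i2+i3:blt.BR/or.ALU ; pair
t=3 i4:ld.MEM ; no-port MEM/MEM
t=4 i5:ld.MEM ; RAW+WAW r3
t=5 i6:sub.ALU ; RAW r3
t=6 i7+i8:and.ALU/ld.MEM ; pair
t=7 i9+i10:st.MEM/add.ALU ; pair
t=8 i11:bne.BR ; tail

PAIRS = 3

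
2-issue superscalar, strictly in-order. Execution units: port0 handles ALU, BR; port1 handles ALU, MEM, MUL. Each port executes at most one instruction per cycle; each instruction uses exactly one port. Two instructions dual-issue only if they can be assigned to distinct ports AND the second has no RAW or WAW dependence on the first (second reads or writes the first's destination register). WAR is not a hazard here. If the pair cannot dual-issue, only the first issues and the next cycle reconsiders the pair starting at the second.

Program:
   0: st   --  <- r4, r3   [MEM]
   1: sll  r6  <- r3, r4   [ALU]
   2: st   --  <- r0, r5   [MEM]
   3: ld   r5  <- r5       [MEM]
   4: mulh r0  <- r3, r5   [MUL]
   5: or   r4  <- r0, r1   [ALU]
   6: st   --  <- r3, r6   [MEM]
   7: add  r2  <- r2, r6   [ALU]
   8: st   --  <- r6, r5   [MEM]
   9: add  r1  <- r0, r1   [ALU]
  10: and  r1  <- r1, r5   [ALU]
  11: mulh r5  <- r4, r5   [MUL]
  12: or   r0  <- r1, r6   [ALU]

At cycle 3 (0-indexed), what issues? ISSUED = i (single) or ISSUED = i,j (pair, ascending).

  cy0 -> i0&i1 (st.MEM sll.ALU) dual
  cy1 -> i2 (st.MEM) no-port MEM/MEM
  cy2 -> i3 (ld.MEM) no-port MEM/MUL
  cy3 -> i4 (mulh.MUL) RAW r0
  cy4 -> i5&i6 (or.ALU st.MEM) dual
  cy5 -> i7&i8 (add.ALU st.MEM) dual
  cy6 -> i9 (add.ALU) RAW+WAW r1
  cy7 -> i10&i11 (and.ALU mulh.MUL) dual
  cy8 -> i12 (or.ALU) tail

ISSUED = 4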